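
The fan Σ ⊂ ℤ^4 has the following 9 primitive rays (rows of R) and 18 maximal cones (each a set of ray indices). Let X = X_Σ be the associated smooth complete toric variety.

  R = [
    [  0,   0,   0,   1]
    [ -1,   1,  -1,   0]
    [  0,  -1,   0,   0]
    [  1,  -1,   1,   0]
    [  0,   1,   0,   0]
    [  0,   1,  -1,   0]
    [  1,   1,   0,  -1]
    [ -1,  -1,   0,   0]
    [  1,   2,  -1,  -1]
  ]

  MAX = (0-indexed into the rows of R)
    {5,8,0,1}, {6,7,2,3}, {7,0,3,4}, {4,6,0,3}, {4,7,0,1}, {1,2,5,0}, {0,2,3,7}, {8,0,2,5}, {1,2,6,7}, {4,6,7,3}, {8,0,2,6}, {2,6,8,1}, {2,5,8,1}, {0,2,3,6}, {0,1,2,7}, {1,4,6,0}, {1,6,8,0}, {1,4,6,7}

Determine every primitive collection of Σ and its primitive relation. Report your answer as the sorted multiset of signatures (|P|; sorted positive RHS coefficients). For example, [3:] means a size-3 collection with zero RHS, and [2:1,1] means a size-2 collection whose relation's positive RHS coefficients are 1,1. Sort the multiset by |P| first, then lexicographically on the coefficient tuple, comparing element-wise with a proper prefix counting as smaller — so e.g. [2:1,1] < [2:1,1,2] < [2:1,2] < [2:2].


Primitive collections (12):

  {1,3}:  v_{1} + v_{3} = 0  so sig = [2:]
  {2,4}:  v_{2} + v_{4} = 0  so sig = [2:]
  {5,6}:  v_{5} + v_{6} = v_{8}  so sig = [2:1]
  {5,7}:  v_{5} + v_{7} = v_{1} + v_{2}  so sig = [2:1,1]
  {3,5}:  v_{3} + v_{5} = v_{0} + v_{2} + v_{6}  so sig = [2:1,1,1]
  {4,5}:  v_{4} + v_{5} = v_{0} + v_{1} + v_{6}  so sig = [2:1,1,1]
  {7,8}:  v_{7} + v_{8} = v_{1} + v_{2} + v_{6}  so sig = [2:1,1,1]
  {3,8}:  v_{3} + v_{8} = v_{0} + v_{2} + 2·v_{6}  so sig = [2:1,1,2]
  {4,8}:  v_{4} + v_{8} = v_{0} + v_{1} + 2·v_{6}  so sig = [2:1,1,2]
  {0,6,7}:  v_{0} + v_{6} + v_{7} = 0  so sig = [3:]
  {0,1,2,6}:  v_{0} + v_{1} + v_{2} + v_{6} = v_{5}  so sig = [4:1]
  {0,1,2,8}:  v_{0} + v_{1} + v_{2} + v_{8} = 2·v_{5}  so sig = [4:2]

Sorted signature multiset PRS(X):
[[2:], [2:], [2:1], [2:1,1], [2:1,1,1], [2:1,1,1], [2:1,1,1], [2:1,1,2], [2:1,1,2], [3:], [4:1], [4:2]]


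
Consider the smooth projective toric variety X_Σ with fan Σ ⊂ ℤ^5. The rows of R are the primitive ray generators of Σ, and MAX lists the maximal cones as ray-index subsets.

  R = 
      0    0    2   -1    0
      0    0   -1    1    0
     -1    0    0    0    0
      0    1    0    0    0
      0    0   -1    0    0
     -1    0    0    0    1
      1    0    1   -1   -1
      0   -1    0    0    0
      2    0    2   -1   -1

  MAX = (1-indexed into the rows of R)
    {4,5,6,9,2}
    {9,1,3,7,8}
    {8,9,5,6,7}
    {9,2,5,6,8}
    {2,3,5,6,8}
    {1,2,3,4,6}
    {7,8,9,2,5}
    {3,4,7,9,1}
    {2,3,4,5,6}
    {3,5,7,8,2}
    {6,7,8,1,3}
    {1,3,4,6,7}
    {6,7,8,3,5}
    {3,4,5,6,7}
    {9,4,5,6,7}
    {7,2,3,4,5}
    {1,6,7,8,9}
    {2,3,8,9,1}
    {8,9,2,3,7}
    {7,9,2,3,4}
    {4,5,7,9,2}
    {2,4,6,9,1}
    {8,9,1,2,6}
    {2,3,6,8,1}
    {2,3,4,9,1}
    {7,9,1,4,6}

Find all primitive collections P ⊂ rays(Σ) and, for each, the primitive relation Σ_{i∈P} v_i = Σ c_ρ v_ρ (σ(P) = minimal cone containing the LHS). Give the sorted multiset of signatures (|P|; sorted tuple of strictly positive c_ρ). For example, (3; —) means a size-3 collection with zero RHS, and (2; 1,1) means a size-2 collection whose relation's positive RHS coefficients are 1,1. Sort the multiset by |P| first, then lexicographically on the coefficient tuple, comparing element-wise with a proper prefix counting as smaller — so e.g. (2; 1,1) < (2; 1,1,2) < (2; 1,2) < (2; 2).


|primitive collections| = 6. Relations:

  P = {4,8}:  v_{4} + v_{8} = 0 ; sig = (2; —)
  P = {1,5}:  v_{1} + v_{5} = v_{6} + v_{7} ; sig = (2; 1,1)
  P = {2,6,7}:  v_{2} + v_{6} + v_{7} = 0 ; sig = (3; —)
  P = {3,5,9}:  v_{3} + v_{5} + v_{9} = v_{7} ; sig = (3; 1)
  P = {3,6,9}:  v_{3} + v_{6} + v_{9} = v_{1} ; sig = (3; 1)
  P = {1,2,7}:  v_{1} + v_{2} + v_{7} = v_{3} + v_{9} ; sig = (3; 1,1)

Signatures (|P|; sorted positive RHS coefficients), sorted:
    |P|=2: 2 collections, coeffs (), (1,1)
    |P|=3: 4 collections, coeffs (), (1), (1), (1,1)


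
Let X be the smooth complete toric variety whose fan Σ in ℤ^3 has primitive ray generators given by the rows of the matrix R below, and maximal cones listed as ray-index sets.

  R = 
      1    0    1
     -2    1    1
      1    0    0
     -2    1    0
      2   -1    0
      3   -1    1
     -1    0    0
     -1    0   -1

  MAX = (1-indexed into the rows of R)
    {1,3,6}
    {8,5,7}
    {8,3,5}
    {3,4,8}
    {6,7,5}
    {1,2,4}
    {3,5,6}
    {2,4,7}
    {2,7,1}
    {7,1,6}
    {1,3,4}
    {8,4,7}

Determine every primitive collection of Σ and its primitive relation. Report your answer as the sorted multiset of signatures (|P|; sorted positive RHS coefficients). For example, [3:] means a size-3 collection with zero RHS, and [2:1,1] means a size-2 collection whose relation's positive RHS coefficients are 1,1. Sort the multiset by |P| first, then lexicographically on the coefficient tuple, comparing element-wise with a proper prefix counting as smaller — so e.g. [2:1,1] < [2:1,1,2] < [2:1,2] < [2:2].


Minimal non-faces — 11 found among 8 rays, 12 max cones:

  P = {1,8}:  v_{1} + v_{8} = 0  →  sig = [2:]
  P = {3,7}:  v_{3} + v_{7} = 0  →  sig = [2:]
  P = {4,5}:  v_{4} + v_{5} = 0  →  sig = [2:]
  P = {1,5}:  v_{1} + v_{5} = v_{6}  →  sig = [2:1]
  P = {4,6}:  v_{4} + v_{6} = v_{1}  →  sig = [2:1]
  P = {6,8}:  v_{6} + v_{8} = v_{5}  →  sig = [2:1]
  P = {2,3}:  v_{2} + v_{3} = v_{1} + v_{4}  →  sig = [2:1,1]
  P = {2,5}:  v_{2} + v_{5} = v_{1} + v_{7}  →  sig = [2:1,1]
  P = {2,8}:  v_{2} + v_{8} = v_{4} + v_{7}  →  sig = [2:1,1]
  P = {2,6}:  v_{2} + v_{6} = 2·v_{1} + v_{7}  →  sig = [2:1,2]
  P = {1,4,7}:  v_{1} + v_{4} + v_{7} = v_{2}  →  sig = [3:1]

Sorted signature multiset PRS(X):
{ [2:] ×3,  [2:1] ×3,  [2:1,1] ×3,  [2:1,2],  [3:1] }


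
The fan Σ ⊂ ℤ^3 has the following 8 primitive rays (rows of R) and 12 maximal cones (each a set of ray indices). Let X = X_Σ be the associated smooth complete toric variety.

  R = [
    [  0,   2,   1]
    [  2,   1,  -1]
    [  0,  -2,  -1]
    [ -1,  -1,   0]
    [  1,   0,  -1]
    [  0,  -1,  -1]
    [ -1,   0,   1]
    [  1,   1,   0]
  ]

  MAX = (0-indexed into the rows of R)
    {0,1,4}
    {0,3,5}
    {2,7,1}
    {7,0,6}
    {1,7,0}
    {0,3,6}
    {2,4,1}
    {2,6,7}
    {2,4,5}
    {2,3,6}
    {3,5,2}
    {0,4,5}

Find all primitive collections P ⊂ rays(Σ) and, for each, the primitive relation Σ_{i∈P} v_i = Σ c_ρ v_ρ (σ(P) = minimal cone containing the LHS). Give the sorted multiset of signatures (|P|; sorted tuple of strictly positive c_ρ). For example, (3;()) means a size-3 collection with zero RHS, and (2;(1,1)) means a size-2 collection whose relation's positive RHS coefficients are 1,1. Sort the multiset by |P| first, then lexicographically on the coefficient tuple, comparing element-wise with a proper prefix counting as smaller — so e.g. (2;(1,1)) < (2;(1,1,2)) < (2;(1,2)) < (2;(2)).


|primitive collections| = 10. Relations:

  P = {0,2}:  v_{0} + v_{2} = 0 — sig = (2;())
  P = {3,7}:  v_{3} + v_{7} = 0 — sig = (2;())
  P = {4,6}:  v_{4} + v_{6} = 0 — sig = (2;())
  P = {1,3}:  v_{1} + v_{3} = v_{4} — sig = (2;(1))
  P = {1,6}:  v_{1} + v_{6} = v_{7} — sig = (2;(1))
  P = {3,4}:  v_{3} + v_{4} = v_{5} — sig = (2;(1))
  P = {4,7}:  v_{4} + v_{7} = v_{1} — sig = (2;(1))
  P = {5,6}:  v_{5} + v_{6} = v_{3} — sig = (2;(1))
  P = {5,7}:  v_{5} + v_{7} = v_{4} — sig = (2;(1))
  P = {1,5}:  v_{1} + v_{5} = 2·v_{4} — sig = (2;(2))

so the primitive-relation signature multiset is
    |P|=2: 10 collections, coeffs (), (), (), (1), (1), (1), (1), (1), (1), (2)


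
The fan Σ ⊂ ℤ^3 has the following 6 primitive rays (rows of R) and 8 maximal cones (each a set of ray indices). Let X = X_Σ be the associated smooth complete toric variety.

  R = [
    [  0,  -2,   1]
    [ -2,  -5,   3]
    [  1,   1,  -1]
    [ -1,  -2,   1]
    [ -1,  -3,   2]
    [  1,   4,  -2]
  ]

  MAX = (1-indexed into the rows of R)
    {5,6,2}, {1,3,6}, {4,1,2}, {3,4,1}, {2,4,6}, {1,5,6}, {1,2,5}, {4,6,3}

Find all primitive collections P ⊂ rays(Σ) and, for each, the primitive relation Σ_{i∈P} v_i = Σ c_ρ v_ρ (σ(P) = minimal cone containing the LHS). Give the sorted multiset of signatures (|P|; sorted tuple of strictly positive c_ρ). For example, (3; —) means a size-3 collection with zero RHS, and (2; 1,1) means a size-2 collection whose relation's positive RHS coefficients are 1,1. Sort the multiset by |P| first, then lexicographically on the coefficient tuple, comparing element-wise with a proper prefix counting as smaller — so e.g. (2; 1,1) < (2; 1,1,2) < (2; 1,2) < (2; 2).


Minimal non-faces — 5 found among 6 rays, 8 max cones:

  • {3,5}:  v_{3} + v_{5} = v_{1}  ⇒ sig = (2; 1)
  • {4,5}:  v_{4} + v_{5} = v_{2}  ⇒ sig = (2; 1)
  • {2,3}:  v_{2} + v_{3} = v_{1} + v_{4}  ⇒ sig = (2; 1,1)
  • {1,4,6}:  v_{1} + v_{4} + v_{6} = 0  ⇒ sig = (3; —)
  • {1,2,6}:  v_{1} + v_{2} + v_{6} = v_{5}  ⇒ sig = (3; 1)

Sorted signature multiset PRS(X):
[(2; 1), (2; 1), (2; 1,1), (3; —), (3; 1)]


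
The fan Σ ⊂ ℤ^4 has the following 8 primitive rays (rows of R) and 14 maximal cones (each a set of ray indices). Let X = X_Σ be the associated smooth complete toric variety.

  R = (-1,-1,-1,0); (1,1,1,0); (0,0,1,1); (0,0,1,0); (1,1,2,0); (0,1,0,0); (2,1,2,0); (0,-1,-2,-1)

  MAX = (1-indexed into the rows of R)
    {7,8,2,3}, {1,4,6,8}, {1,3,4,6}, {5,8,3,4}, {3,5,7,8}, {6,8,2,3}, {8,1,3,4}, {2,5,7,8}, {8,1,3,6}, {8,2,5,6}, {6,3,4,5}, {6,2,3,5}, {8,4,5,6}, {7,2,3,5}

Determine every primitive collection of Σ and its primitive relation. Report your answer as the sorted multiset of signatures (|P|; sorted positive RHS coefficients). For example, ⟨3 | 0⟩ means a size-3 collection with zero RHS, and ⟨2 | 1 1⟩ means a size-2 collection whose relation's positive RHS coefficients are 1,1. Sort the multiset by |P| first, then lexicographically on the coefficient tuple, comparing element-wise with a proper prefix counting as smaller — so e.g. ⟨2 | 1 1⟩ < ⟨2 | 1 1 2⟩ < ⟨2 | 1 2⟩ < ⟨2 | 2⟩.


9 collections generate NE(X_Σ); each relation:

  P = {1,2}:  v_{1} + v_{2} = 0  ⟹  sig = ⟨2 | 0⟩
  P = {1,5}:  v_{1} + v_{5} = v_{4}  ⟹  sig = ⟨2 | 1⟩
  P = {2,4}:  v_{2} + v_{4} = v_{5}  ⟹  sig = ⟨2 | 1⟩
  P = {1,7}:  v_{1} + v_{7} = v_{3} + v_{5} + v_{8}  ⟹  sig = ⟨2 | 1 1 1⟩
  P = {4,7}:  v_{4} + v_{7} = v_{3} + 2·v_{5} + v_{8}  ⟹  sig = ⟨2 | 1 1 2⟩
  P = {6,7}:  v_{6} + v_{7} = 2·v_{2}  ⟹  sig = ⟨2 | 2⟩
  P = {3,4,6,8}:  v_{3} + v_{4} + v_{6} + v_{8} = 0  ⟹  sig = ⟨4 | 0⟩
  P = {2,3,5,8}:  v_{2} + v_{3} + v_{5} + v_{8} = v_{7}  ⟹  sig = ⟨4 | 1⟩
  P = {3,5,6,8}:  v_{3} + v_{5} + v_{6} + v_{8} = v_{2}  ⟹  sig = ⟨4 | 1⟩

so the primitive-relation signature multiset is
[⟨2 | 0⟩, ⟨2 | 1⟩, ⟨2 | 1⟩, ⟨2 | 1 1 1⟩, ⟨2 | 1 1 2⟩, ⟨2 | 2⟩, ⟨4 | 0⟩, ⟨4 | 1⟩, ⟨4 | 1⟩]


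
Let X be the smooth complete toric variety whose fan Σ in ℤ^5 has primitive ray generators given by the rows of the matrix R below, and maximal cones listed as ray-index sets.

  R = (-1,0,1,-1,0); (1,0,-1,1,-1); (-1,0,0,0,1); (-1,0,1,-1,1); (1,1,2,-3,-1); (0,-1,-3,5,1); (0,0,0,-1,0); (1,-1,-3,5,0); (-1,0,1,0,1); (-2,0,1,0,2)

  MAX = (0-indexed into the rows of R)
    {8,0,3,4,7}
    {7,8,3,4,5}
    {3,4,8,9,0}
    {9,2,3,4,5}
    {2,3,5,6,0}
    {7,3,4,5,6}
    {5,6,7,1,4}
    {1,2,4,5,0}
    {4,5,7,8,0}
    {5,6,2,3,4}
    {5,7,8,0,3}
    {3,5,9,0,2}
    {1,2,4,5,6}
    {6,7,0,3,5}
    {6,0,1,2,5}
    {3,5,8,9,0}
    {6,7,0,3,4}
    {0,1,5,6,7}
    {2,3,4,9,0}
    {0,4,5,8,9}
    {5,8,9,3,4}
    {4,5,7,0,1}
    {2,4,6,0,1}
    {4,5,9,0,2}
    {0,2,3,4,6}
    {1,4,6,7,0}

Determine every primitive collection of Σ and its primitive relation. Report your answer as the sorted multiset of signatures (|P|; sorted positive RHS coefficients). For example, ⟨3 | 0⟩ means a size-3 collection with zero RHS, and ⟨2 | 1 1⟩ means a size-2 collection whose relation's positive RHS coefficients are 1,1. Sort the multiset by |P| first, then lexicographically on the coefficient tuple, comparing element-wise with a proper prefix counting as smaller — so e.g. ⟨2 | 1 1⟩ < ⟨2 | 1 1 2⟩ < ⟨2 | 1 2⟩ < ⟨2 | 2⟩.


Σ has 10 primitive collections:

  {1,3}:  v_{1} + v_{3} = 0 — sig = ⟨2 | 0⟩
  {2,7}:  v_{2} + v_{7} = v_{5} — sig = ⟨2 | 1⟩
  {2,8}:  v_{2} + v_{8} = v_{9} — sig = ⟨2 | 1⟩
  {6,8}:  v_{6} + v_{8} = v_{3} — sig = ⟨2 | 1⟩
  {6,9}:  v_{6} + v_{9} = v_{2} + v_{3} — sig = ⟨2 | 1 1⟩
  {7,9}:  v_{7} + v_{9} = v_{5} + v_{8} — sig = ⟨2 | 1 1⟩
  {1,8}:  v_{1} + v_{8} = v_{0} + v_{4} + v_{5} — sig = ⟨2 | 1 1 1⟩
  {1,9}:  v_{1} + v_{9} = v_{0} + v_{2} + v_{4} + v_{5} — sig = ⟨2 | 1 1 1 1⟩
  {0,4,5,6}:  v_{0} + v_{4} + v_{5} + v_{6} = 0 — sig = ⟨4 | 0⟩
  {0,3,4,5}:  v_{0} + v_{3} + v_{4} + v_{5} = v_{8} — sig = ⟨4 | 1⟩

Signatures (|P|; sorted positive RHS coefficients), sorted:
    |P|=2: 8 collections, coeffs (), (1), (1), (1), (1,1), (1,1), (1,1,1), (1,1,1,1)
    |P|=4: 2 collections, coeffs (), (1)


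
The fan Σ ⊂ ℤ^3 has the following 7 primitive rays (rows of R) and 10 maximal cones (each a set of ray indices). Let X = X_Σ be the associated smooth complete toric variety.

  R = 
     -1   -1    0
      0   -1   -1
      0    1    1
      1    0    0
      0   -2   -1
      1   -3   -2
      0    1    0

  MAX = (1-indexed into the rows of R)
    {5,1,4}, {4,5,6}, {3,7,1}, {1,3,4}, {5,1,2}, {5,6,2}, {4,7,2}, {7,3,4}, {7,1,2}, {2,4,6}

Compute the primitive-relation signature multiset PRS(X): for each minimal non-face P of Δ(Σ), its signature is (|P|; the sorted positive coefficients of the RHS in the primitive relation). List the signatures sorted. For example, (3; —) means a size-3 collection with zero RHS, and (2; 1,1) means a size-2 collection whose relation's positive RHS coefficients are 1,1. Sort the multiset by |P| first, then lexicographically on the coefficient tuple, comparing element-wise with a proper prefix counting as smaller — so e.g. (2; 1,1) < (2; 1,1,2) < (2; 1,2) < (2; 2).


9 collections generate NE(X_Σ); each relation:

  P = {2,3}:  v_{2} + v_{3} = 0  so sig = (2; —)
  P = {5,7}:  v_{5} + v_{7} = v_{2}  so sig = (2; 1)
  P = {3,5}:  v_{3} + v_{5} = v_{1} + v_{4}  so sig = (2; 1,1)
  P = {3,6}:  v_{3} + v_{6} = v_{4} + v_{5}  so sig = (2; 1,1)
  P = {6,7}:  v_{6} + v_{7} = 2·v_{2} + v_{4}  so sig = (2; 1,2)
  P = {1,6}:  v_{1} + v_{6} = 2·v_{5}  so sig = (2; 2)
  P = {1,4,7}:  v_{1} + v_{4} + v_{7} = 0  so sig = (3; —)
  P = {1,2,4}:  v_{1} + v_{2} + v_{4} = v_{5}  so sig = (3; 1)
  P = {2,4,5}:  v_{2} + v_{4} + v_{5} = v_{6}  so sig = (3; 1)

Sorted signature multiset PRS(X):
    (2; —)
    (2; 1)
    (2; 1,1)
    (2; 1,1)
    (2; 1,2)
    (2; 2)
    (3; —)
    (3; 1)
    (3; 1)


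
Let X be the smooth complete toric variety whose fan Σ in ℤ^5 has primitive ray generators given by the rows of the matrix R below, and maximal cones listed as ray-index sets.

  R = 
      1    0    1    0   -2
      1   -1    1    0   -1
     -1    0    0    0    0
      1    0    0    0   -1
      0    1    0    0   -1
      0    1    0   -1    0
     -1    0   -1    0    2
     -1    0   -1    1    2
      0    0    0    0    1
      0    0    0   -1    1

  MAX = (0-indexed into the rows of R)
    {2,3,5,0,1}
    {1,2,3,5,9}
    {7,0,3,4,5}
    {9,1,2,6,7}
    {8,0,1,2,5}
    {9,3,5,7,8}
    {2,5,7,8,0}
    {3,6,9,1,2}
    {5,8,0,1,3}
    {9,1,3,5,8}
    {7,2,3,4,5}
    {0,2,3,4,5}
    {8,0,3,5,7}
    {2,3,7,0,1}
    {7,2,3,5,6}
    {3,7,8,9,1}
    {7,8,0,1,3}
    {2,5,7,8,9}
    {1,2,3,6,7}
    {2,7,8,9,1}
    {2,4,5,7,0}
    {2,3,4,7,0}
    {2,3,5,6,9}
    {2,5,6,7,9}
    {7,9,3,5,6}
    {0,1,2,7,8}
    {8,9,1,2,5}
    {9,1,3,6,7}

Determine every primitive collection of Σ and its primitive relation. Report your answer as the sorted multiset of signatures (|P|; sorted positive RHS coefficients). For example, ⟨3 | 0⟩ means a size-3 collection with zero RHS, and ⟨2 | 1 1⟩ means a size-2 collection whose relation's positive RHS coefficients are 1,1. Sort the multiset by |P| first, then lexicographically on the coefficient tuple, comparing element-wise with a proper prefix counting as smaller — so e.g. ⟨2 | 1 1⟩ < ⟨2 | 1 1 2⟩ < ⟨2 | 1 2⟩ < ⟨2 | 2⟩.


Σ has 12 primitive collections:

  P = {0,6}:  v_{0} + v_{6} = 0 ; sig = ⟨2 | 0⟩
  P = {1,4}:  v_{1} + v_{4} = v_{0} ; sig = ⟨2 | 1⟩
  P = {4,9}:  v_{4} + v_{9} = v_{5} ; sig = ⟨2 | 1⟩
  P = {0,9}:  v_{0} + v_{9} = v_{1} + v_{5} ; sig = ⟨2 | 1 1⟩
  P = {6,8}:  v_{6} + v_{8} = v_{7} + v_{9} ; sig = ⟨2 | 1 1⟩
  P = {4,8}:  v_{4} + v_{8} = v_{0} + v_{5} + v_{7} ; sig = ⟨2 | 1 1 1⟩
  P = {4,6}:  v_{4} + v_{6} = v_{2} + v_{3} + v_{5} + v_{7} ; sig = ⟨2 | 1 1 1 1⟩
  P = {2,3,8}:  v_{2} + v_{3} + v_{8} = 0 ; sig = ⟨3 | 0⟩
  P = {1,5,6}:  v_{1} + v_{5} + v_{6} = v_{9} ; sig = ⟨3 | 1⟩
  P = {1,5,7}:  v_{1} + v_{5} + v_{7} = v_{8} ; sig = ⟨3 | 1⟩
  P = {2,3,7,9}:  v_{2} + v_{3} + v_{7} + v_{9} = v_{6} ; sig = ⟨4 | 1⟩
  P = {0,2,3,5,7}:  v_{0} + v_{2} + v_{3} + v_{5} + v_{7} = v_{4} ; sig = ⟨5 | 1⟩

Signatures (|P|; sorted positive RHS coefficients), sorted:
[⟨2 | 0⟩, ⟨2 | 1⟩, ⟨2 | 1⟩, ⟨2 | 1 1⟩, ⟨2 | 1 1⟩, ⟨2 | 1 1 1⟩, ⟨2 | 1 1 1 1⟩, ⟨3 | 0⟩, ⟨3 | 1⟩, ⟨3 | 1⟩, ⟨4 | 1⟩, ⟨5 | 1⟩]


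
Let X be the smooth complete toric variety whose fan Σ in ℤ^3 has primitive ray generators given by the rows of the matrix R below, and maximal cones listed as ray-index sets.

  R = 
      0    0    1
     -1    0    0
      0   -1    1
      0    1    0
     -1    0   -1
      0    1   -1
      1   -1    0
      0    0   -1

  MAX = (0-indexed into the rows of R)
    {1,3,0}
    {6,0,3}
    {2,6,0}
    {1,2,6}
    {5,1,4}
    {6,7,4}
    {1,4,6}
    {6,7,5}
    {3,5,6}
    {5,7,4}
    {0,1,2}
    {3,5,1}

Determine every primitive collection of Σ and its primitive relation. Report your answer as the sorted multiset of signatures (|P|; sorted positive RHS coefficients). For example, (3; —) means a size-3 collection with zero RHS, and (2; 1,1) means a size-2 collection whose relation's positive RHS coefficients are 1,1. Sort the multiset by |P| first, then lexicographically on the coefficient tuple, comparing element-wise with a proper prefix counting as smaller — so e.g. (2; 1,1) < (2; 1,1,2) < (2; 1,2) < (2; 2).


14 collections generate NE(X_Σ); each relation:

  P={0,7}:  v_{0} + v_{7} = 0  ⇒ sig = (2; —)
  P={2,5}:  v_{2} + v_{5} = 0  ⇒ sig = (2; —)
  P={0,4}:  v_{0} + v_{4} = v_{1}  ⇒ sig = (2; 1)
  P={0,5}:  v_{0} + v_{5} = v_{3}  ⇒ sig = (2; 1)
  P={1,7}:  v_{1} + v_{7} = v_{4}  ⇒ sig = (2; 1)
  P={2,3}:  v_{2} + v_{3} = v_{0}  ⇒ sig = (2; 1)
  P={3,7}:  v_{3} + v_{7} = v_{5}  ⇒ sig = (2; 1)
  P={2,7}:  v_{2} + v_{7} = v_{1} + v_{6}  ⇒ sig = (2; 1,1)
  P={3,4}:  v_{3} + v_{4} = v_{1} + v_{5}  ⇒ sig = (2; 1,1)
  P={2,4}:  v_{2} + v_{4} = 2·v_{1} + v_{6}  ⇒ sig = (2; 1,2)
  P={1,3,6}:  v_{1} + v_{3} + v_{6} = 0  ⇒ sig = (3; —)
  P={0,1,6}:  v_{0} + v_{1} + v_{6} = v_{2}  ⇒ sig = (3; 1)
  P={1,5,6}:  v_{1} + v_{5} + v_{6} = v_{7}  ⇒ sig = (3; 1)
  P={4,5,6}:  v_{4} + v_{5} + v_{6} = 2·v_{7}  ⇒ sig = (3; 2)

Signatures (|P|; sorted positive RHS coefficients), sorted:
    (2; —)
    (2; —)
    (2; 1)
    (2; 1)
    (2; 1)
    (2; 1)
    (2; 1)
    (2; 1,1)
    (2; 1,1)
    (2; 1,2)
    (3; —)
    (3; 1)
    (3; 1)
    (3; 2)


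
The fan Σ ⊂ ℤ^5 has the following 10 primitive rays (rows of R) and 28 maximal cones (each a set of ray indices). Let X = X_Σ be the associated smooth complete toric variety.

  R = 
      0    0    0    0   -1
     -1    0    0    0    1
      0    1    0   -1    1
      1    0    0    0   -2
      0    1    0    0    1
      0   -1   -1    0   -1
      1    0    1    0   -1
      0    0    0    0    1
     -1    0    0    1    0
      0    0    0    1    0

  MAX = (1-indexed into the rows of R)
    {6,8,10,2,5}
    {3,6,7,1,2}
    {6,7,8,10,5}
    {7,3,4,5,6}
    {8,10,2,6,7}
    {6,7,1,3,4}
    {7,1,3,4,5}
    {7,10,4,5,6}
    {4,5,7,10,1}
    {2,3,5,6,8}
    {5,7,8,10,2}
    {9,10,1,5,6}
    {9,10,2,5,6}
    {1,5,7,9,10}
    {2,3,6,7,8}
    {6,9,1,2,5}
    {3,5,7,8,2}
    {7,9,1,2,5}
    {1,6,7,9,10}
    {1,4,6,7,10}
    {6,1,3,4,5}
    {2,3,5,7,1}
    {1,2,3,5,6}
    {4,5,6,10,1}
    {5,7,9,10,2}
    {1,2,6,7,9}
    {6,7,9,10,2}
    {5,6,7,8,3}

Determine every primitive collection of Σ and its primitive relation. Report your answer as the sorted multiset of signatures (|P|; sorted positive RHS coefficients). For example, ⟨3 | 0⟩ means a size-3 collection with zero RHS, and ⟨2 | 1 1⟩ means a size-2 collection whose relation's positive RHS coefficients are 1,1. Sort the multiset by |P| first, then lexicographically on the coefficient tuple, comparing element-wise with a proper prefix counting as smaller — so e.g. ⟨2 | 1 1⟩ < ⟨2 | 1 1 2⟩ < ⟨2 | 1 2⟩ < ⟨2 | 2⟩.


Δ(Σ) — 10 vertices, 11 min non-faces:

  • {1,8}:  v_{1} + v_{8} = 0  ⟹  sig = ⟨2 | 0⟩
  • {2,4}:  v_{2} + v_{4} = v_{1}  ⟹  sig = ⟨2 | 1⟩
  • {3,10}:  v_{3} + v_{10} = v_{5}  ⟹  sig = ⟨2 | 1⟩
  • {8,9}:  v_{8} + v_{9} = v_{2} + v_{10}  ⟹  sig = ⟨2 | 1 1⟩
  • {3,9}:  v_{3} + v_{9} = v_{1} + v_{2} + v_{5}  ⟹  sig = ⟨2 | 1 1 1⟩
  • {4,8}:  v_{4} + v_{8} = v_{5} + v_{6} + v_{7}  ⟹  sig = ⟨2 | 1 1 1⟩
  • {4,9}:  v_{4} + v_{9} = 2·v_{1} + v_{10}  ⟹  sig = ⟨2 | 1 2⟩
  • {1,2,10}:  v_{1} + v_{2} + v_{10} = v_{9}  ⟹  sig = ⟨3 | 1⟩
  • {2,5,6,7}:  v_{2} + v_{5} + v_{6} + v_{7} = 0  ⟹  sig = ⟨4 | 0⟩
  • {1,5,6,7}:  v_{1} + v_{5} + v_{6} + v_{7} = v_{4}  ⟹  sig = ⟨4 | 1⟩
  • {5,6,7,9}:  v_{5} + v_{6} + v_{7} + v_{9} = v_{1} + v_{10}  ⟹  sig = ⟨4 | 1 1⟩

Signatures (|P|; sorted positive RHS coefficients), sorted:
    |P|=2: 7 collections, coeffs (), (1), (1), (1,1), (1,1,1), (1,1,1), (1,2)
    |P|=3: 1 collection, coeffs (1)
    |P|=4: 3 collections, coeffs (), (1), (1,1)


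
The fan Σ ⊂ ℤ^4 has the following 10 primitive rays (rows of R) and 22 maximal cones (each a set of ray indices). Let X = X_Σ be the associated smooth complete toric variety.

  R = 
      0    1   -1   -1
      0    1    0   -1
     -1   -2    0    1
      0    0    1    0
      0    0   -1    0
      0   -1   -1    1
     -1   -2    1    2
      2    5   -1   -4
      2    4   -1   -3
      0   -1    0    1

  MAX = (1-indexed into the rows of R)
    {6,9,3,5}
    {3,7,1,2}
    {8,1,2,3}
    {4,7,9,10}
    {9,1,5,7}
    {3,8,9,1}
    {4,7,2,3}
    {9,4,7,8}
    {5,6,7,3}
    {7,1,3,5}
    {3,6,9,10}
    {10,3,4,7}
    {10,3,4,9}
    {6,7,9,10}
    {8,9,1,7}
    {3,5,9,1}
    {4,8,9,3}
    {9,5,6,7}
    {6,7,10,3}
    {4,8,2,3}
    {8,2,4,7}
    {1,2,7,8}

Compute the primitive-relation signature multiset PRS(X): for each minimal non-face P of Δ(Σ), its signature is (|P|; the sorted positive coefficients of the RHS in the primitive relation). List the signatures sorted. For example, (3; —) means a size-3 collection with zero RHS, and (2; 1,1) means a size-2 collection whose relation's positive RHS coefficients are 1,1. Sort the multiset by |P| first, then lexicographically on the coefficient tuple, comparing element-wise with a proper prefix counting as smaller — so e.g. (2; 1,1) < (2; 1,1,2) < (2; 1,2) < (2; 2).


Δ(Σ) — 10 vertices, 15 min non-faces:

  P = {2,10}:  v_{2} + v_{10} = 0  ⇒ sig = (2; —)
  P = {4,5}:  v_{4} + v_{5} = 0  ⇒ sig = (2; —)
  P = {1,4}:  v_{1} + v_{4} = v_{2}  ⇒ sig = (2; 1)
  P = {1,10}:  v_{1} + v_{10} = v_{5}  ⇒ sig = (2; 1)
  P = {2,5}:  v_{2} + v_{5} = v_{1}  ⇒ sig = (2; 1)
  P = {2,6}:  v_{2} + v_{6} = v_{5}  ⇒ sig = (2; 1)
  P = {2,9}:  v_{2} + v_{9} = v_{8}  ⇒ sig = (2; 1)
  P = {4,6}:  v_{4} + v_{6} = v_{10}  ⇒ sig = (2; 1)
  P = {5,10}:  v_{5} + v_{10} = v_{6}  ⇒ sig = (2; 1)
  P = {8,10}:  v_{8} + v_{10} = v_{9}  ⇒ sig = (2; 1)
  P = {5,8}:  v_{5} + v_{8} = v_{1} + v_{9}  ⇒ sig = (2; 1,1)
  P = {6,8}:  v_{6} + v_{8} = v_{5} + v_{9}  ⇒ sig = (2; 1,1)
  P = {1,6}:  v_{1} + v_{6} = 2·v_{5}  ⇒ sig = (2; 2)
  P = {3,7,9}:  v_{3} + v_{7} + v_{9} = 0  ⇒ sig = (3; —)
  P = {3,7,8}:  v_{3} + v_{7} + v_{8} = v_{2}  ⇒ sig = (3; 1)

Signatures (|P|; sorted positive RHS coefficients), sorted:
    (2; —)
    (2; —)
    (2; 1)
    (2; 1)
    (2; 1)
    (2; 1)
    (2; 1)
    (2; 1)
    (2; 1)
    (2; 1)
    (2; 1,1)
    (2; 1,1)
    (2; 2)
    (3; —)
    (3; 1)


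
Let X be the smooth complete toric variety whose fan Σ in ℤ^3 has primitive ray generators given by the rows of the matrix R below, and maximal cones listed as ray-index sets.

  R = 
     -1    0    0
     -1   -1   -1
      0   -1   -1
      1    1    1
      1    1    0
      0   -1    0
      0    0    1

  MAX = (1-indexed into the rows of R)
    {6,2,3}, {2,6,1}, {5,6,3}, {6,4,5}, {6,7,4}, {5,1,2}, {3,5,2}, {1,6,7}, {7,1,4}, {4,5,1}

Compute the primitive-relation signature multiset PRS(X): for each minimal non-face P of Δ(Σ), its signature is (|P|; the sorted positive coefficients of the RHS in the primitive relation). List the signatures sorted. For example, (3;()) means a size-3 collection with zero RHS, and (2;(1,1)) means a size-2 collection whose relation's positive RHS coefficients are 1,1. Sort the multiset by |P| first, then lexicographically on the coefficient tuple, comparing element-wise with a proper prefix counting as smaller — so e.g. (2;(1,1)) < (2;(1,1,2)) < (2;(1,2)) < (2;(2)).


Minimal non-faces — 9 found among 7 rays, 10 max cones:

  {2,4}:  v_{2} + v_{4} = 0  →  sig = (2;())
  {1,3}:  v_{1} + v_{3} = v_{2}  →  sig = (2;(1))
  {3,7}:  v_{3} + v_{7} = v_{6}  →  sig = (2;(1))
  {5,7}:  v_{5} + v_{7} = v_{4}  →  sig = (2;(1))
  {2,7}:  v_{2} + v_{7} = v_{1} + v_{6}  →  sig = (2;(1,1))
  {3,4}:  v_{3} + v_{4} = v_{5} + v_{6}  →  sig = (2;(1,1))
  {1,5,6}:  v_{1} + v_{5} + v_{6} = 0  →  sig = (3;())
  {1,4,6}:  v_{1} + v_{4} + v_{6} = v_{7}  →  sig = (3;(1))
  {2,5,6}:  v_{2} + v_{5} + v_{6} = v_{3}  →  sig = (3;(1))

Sorted signature multiset PRS(X):
    |P|=2: 6 collections, coeffs (), (1), (1), (1), (1,1), (1,1)
    |P|=3: 3 collections, coeffs (), (1), (1)


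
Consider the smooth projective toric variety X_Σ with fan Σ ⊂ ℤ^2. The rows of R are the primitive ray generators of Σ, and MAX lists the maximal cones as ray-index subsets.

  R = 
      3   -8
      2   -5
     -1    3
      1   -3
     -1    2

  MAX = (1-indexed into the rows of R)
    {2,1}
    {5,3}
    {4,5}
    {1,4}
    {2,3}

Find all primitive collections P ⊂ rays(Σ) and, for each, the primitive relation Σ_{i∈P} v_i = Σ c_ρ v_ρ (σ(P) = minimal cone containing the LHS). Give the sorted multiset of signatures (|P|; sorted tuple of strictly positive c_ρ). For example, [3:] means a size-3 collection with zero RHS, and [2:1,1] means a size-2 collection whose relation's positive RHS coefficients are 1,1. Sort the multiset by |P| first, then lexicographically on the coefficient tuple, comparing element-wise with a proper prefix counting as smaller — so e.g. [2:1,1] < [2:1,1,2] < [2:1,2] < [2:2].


Primitive collections (5):

  P={3,4}:  v_{3} + v_{4} = 0 ; sig = [2:]
  P={1,3}:  v_{1} + v_{3} = v_{2} ; sig = [2:1]
  P={2,4}:  v_{2} + v_{4} = v_{1} ; sig = [2:1]
  P={2,5}:  v_{2} + v_{5} = v_{4} ; sig = [2:1]
  P={1,5}:  v_{1} + v_{5} = 2·v_{4} ; sig = [2:2]

Sorted signature multiset PRS(X):
    |P|=2: 5 collections, coeffs (), (1), (1), (1), (2)


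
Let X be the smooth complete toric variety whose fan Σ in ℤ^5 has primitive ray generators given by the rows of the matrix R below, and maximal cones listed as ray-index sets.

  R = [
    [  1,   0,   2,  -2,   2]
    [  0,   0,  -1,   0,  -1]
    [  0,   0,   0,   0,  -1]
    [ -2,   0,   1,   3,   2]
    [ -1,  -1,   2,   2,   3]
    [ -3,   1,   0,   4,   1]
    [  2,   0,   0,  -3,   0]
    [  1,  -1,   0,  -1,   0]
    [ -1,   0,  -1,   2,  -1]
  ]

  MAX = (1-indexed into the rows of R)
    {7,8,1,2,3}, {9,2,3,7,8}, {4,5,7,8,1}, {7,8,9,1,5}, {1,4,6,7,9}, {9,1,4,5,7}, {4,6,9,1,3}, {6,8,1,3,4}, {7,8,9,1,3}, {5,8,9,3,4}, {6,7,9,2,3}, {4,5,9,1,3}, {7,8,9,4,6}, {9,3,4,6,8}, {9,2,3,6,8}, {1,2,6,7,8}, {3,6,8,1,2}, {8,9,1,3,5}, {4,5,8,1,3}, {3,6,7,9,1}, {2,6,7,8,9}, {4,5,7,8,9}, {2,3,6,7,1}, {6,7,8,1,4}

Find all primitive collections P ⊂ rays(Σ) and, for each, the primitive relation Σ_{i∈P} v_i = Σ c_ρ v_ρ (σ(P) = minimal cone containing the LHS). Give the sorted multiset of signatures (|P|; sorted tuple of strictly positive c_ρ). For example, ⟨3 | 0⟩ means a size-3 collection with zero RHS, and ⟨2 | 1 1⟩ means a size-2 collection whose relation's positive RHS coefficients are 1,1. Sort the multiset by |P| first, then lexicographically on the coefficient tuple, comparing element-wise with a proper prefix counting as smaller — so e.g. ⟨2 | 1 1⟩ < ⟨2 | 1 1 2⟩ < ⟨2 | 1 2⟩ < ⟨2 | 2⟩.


Δ(Σ) — 9 vertices, 9 min non-faces:

  {2,4}:  v_{2} + v_{4} = v_{6} + v_{8}  →  sig = ⟨2 | 1 1⟩
  {2,5}:  v_{2} + v_{5} = v_{4} + v_{8}  →  sig = ⟨2 | 1 1⟩
  {5,6}:  v_{5} + v_{6} = 2·v_{4}  →  sig = ⟨2 | 2⟩
  {1,2,9}:  v_{1} + v_{2} + v_{9} = 0  →  sig = ⟨3 | 0⟩
  {3,4,7}:  v_{3} + v_{4} + v_{7} = v_{1} + v_{9}  →  sig = ⟨3 | 1 1⟩
  {3,5,7}:  v_{3} + v_{5} + v_{7} = 2·v_{1} + v_{8} + 2·v_{9}  →  sig = ⟨3 | 1 2 2⟩
  {3,6,7,8}:  v_{3} + v_{6} + v_{7} + v_{8} = 0  →  sig = ⟨4 | 0⟩
  {1,4,8,9}:  v_{1} + v_{4} + v_{8} + v_{9} = v_{5}  →  sig = ⟨4 | 1⟩
  {1,6,8,9}:  v_{1} + v_{6} + v_{8} + v_{9} = v_{4}  →  sig = ⟨4 | 1⟩

Signatures (|P|; sorted positive RHS coefficients), sorted:
    |P|=2: 3 collections, coeffs (1,1), (1,1), (2)
    |P|=3: 3 collections, coeffs (), (1,1), (1,2,2)
    |P|=4: 3 collections, coeffs (), (1), (1)


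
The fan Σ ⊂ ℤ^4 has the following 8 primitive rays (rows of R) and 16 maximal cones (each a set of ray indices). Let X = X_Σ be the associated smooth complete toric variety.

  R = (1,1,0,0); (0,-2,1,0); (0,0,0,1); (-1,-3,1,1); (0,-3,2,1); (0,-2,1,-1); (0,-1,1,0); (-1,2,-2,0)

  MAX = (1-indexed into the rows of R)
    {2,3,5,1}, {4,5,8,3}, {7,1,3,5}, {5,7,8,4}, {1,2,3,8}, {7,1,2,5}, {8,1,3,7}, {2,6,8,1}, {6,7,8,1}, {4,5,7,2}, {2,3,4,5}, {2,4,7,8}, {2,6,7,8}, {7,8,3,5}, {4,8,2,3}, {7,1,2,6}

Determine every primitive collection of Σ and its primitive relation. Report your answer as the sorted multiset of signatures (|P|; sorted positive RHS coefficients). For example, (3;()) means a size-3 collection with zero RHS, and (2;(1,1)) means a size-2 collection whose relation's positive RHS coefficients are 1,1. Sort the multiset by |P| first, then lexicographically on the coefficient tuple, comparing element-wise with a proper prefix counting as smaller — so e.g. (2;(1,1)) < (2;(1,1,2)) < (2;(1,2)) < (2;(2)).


The 9 primitive collections of Σ (r=8, n=4):

  P={3,6}:  v_{3} + v_{6} = v_{2}  ⟹  sig = (2;(1))
  P={1,4}:  v_{1} + v_{4} = v_{2} + v_{3}  ⟹  sig = (2;(1,1))
  P={4,6}:  v_{4} + v_{6} = 3·v_{2} + v_{7} + v_{8}  ⟹  sig = (2;(1,1,3))
  P={5,6}:  v_{5} + v_{6} = 2·v_{2} + v_{7}  ⟹  sig = (2;(1,2))
  P={1,5,8}:  v_{1} + v_{5} + v_{8} = v_{3}  ⟹  sig = (3;(1))
  P={2,3,7}:  v_{2} + v_{3} + v_{7} = v_{5}  ⟹  sig = (3;(1))
  P={2,5,8}:  v_{2} + v_{5} + v_{8} = v_{4}  ⟹  sig = (3;(1))
  P={3,4,7}:  v_{3} + v_{4} + v_{7} = 2·v_{5} + v_{8}  ⟹  sig = (3;(1,2))
  P={1,2,7,8}:  v_{1} + v_{2} + v_{7} + v_{8} = 0  ⟹  sig = (4;())

so the primitive-relation signature multiset is
    (2;(1))
    (2;(1,1))
    (2;(1,1,3))
    (2;(1,2))
    (3;(1))
    (3;(1))
    (3;(1))
    (3;(1,2))
    (4;())


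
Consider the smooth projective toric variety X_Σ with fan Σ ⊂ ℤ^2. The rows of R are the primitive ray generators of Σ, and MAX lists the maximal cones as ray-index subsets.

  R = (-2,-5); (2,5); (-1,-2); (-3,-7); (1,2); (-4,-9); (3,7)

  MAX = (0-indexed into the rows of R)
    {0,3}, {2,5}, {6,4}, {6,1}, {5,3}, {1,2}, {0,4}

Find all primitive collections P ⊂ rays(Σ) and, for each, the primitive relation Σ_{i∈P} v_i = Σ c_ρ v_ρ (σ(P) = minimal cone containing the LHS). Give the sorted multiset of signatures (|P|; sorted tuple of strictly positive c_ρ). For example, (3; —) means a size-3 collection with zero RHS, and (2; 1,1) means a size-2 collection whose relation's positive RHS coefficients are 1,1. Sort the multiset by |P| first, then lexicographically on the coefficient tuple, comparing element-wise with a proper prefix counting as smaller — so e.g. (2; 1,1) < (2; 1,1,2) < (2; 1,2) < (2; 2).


Minimal non-faces — 14 found among 7 rays, 7 max cones:

  • {0,1}:  v_{0} + v_{1} = 0  →  sig = (2; —)
  • {2,4}:  v_{2} + v_{4} = 0  →  sig = (2; —)
  • {3,6}:  v_{3} + v_{6} = 0  →  sig = (2; —)
  • {0,2}:  v_{0} + v_{2} = v_{3}  →  sig = (2; 1)
  • {0,6}:  v_{0} + v_{6} = v_{4}  →  sig = (2; 1)
  • {1,3}:  v_{1} + v_{3} = v_{2}  →  sig = (2; 1)
  • {1,4}:  v_{1} + v_{4} = v_{6}  →  sig = (2; 1)
  • {2,3}:  v_{2} + v_{3} = v_{5}  →  sig = (2; 1)
  • {2,6}:  v_{2} + v_{6} = v_{1}  →  sig = (2; 1)
  • {3,4}:  v_{3} + v_{4} = v_{0}  →  sig = (2; 1)
  • {4,5}:  v_{4} + v_{5} = v_{3}  →  sig = (2; 1)
  • {5,6}:  v_{5} + v_{6} = v_{2}  →  sig = (2; 1)
  • {0,5}:  v_{0} + v_{5} = 2·v_{3}  →  sig = (2; 2)
  • {1,5}:  v_{1} + v_{5} = 2·v_{2}  →  sig = (2; 2)

Hence PRS(X_Σ) =
    |P|=2: 14 collections, coeffs (), (), (), (1), (1), (1), (1), (1), (1), (1), (1), (1), (2), (2)


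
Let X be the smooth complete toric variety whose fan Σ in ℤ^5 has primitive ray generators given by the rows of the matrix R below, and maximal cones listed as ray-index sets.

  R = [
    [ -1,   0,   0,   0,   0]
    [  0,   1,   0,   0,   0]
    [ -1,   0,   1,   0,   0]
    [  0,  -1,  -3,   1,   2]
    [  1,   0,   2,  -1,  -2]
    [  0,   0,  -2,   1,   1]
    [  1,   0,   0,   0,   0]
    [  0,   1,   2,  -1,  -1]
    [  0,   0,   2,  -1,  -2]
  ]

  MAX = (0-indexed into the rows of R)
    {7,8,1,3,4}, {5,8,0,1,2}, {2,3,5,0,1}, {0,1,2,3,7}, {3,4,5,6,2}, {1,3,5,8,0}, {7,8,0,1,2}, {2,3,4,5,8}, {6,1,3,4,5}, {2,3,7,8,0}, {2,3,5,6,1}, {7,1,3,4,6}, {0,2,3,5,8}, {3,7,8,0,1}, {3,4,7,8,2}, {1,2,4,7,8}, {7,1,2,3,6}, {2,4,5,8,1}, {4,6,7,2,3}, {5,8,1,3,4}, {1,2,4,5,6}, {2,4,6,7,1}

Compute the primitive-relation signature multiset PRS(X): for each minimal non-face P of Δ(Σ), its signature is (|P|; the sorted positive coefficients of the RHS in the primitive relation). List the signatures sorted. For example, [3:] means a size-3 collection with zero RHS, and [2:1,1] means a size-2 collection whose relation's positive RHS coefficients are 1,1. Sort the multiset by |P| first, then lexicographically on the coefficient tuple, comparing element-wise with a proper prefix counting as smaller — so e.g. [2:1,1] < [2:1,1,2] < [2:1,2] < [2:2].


Δ(Σ) — 9 vertices, 6 min non-faces:

  • {0,6}:  v_{0} + v_{6} = 0  →  sig = [2:]
  • {0,4}:  v_{0} + v_{4} = v_{8}  →  sig = [2:1]
  • {5,7}:  v_{5} + v_{7} = v_{1}  →  sig = [2:1]
  • {6,8}:  v_{6} + v_{8} = v_{4}  →  sig = [2:1]
  • {1,2,3,4}:  v_{1} + v_{2} + v_{3} + v_{4} = 0  →  sig = [4:]
  • {1,2,3,8}:  v_{1} + v_{2} + v_{3} + v_{8} = v_{0}  →  sig = [4:1]

Sorted signature multiset PRS(X):
    |P|=2: 4 collections, coeffs (), (1), (1), (1)
    |P|=4: 2 collections, coeffs (), (1)


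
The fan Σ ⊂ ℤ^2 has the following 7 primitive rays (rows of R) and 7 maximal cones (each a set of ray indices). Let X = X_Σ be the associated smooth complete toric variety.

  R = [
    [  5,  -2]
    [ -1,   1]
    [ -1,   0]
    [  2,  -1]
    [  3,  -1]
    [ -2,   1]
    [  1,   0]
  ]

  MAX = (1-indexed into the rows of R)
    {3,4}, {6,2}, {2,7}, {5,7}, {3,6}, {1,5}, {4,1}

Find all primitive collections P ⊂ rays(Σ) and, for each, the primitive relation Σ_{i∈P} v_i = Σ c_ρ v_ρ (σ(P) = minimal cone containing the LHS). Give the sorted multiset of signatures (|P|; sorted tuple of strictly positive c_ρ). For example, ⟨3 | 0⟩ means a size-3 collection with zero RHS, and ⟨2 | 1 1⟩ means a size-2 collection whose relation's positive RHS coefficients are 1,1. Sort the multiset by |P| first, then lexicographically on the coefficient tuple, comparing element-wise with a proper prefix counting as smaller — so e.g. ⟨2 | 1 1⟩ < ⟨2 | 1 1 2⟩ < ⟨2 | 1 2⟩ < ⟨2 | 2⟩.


Primitive collections (14):

  • {3,7}:  v_{3} + v_{7} = 0 — sig = ⟨2 | 0⟩
  • {4,6}:  v_{4} + v_{6} = 0 — sig = ⟨2 | 0⟩
  • {1,6}:  v_{1} + v_{6} = v_{5} — sig = ⟨2 | 1⟩
  • {2,3}:  v_{2} + v_{3} = v_{6} — sig = ⟨2 | 1⟩
  • {2,4}:  v_{2} + v_{4} = v_{7} — sig = ⟨2 | 1⟩
  • {3,5}:  v_{3} + v_{5} = v_{4} — sig = ⟨2 | 1⟩
  • {4,5}:  v_{4} + v_{5} = v_{1} — sig = ⟨2 | 1⟩
  • {4,7}:  v_{4} + v_{7} = v_{5} — sig = ⟨2 | 1⟩
  • {5,6}:  v_{5} + v_{6} = v_{7} — sig = ⟨2 | 1⟩
  • {6,7}:  v_{6} + v_{7} = v_{2} — sig = ⟨2 | 1⟩
  • {1,2}:  v_{1} + v_{2} = v_{5} + v_{7} — sig = ⟨2 | 1 1⟩
  • {1,3}:  v_{1} + v_{3} = 2·v_{4} — sig = ⟨2 | 2⟩
  • {1,7}:  v_{1} + v_{7} = 2·v_{5} — sig = ⟨2 | 2⟩
  • {2,5}:  v_{2} + v_{5} = 2·v_{7} — sig = ⟨2 | 2⟩

Signatures (|P|; sorted positive RHS coefficients), sorted:
    ⟨2 | 0⟩
    ⟨2 | 0⟩
    ⟨2 | 1⟩
    ⟨2 | 1⟩
    ⟨2 | 1⟩
    ⟨2 | 1⟩
    ⟨2 | 1⟩
    ⟨2 | 1⟩
    ⟨2 | 1⟩
    ⟨2 | 1⟩
    ⟨2 | 1 1⟩
    ⟨2 | 2⟩
    ⟨2 | 2⟩
    ⟨2 | 2⟩


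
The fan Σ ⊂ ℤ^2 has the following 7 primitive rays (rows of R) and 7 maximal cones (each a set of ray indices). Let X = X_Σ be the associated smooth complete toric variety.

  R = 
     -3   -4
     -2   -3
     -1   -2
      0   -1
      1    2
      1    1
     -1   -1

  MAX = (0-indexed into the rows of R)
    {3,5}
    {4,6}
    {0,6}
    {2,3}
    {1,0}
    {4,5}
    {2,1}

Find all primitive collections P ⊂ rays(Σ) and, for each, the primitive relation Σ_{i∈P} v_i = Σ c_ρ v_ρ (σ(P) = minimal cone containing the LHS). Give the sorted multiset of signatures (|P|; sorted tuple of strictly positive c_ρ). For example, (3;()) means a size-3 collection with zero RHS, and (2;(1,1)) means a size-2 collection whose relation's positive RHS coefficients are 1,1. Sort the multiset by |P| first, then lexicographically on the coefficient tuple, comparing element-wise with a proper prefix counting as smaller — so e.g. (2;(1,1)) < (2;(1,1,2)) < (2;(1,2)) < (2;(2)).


Σ has 14 primitive collections:

  • {2,4}:  v_{2} + v_{4} = 0 ; sig = (2;())
  • {5,6}:  v_{5} + v_{6} = 0 ; sig = (2;())
  • {0,5}:  v_{0} + v_{5} = v_{1} ; sig = (2;(1))
  • {1,4}:  v_{1} + v_{4} = v_{6} ; sig = (2;(1))
  • {1,5}:  v_{1} + v_{5} = v_{2} ; sig = (2;(1))
  • {1,6}:  v_{1} + v_{6} = v_{0} ; sig = (2;(1))
  • {2,5}:  v_{2} + v_{5} = v_{3} ; sig = (2;(1))
  • {2,6}:  v_{2} + v_{6} = v_{1} ; sig = (2;(1))
  • {3,4}:  v_{3} + v_{4} = v_{5} ; sig = (2;(1))
  • {3,6}:  v_{3} + v_{6} = v_{2} ; sig = (2;(1))
  • {0,3}:  v_{0} + v_{3} = v_{1} + v_{2} ; sig = (2;(1,1))
  • {0,2}:  v_{0} + v_{2} = 2·v_{1} ; sig = (2;(2))
  • {0,4}:  v_{0} + v_{4} = 2·v_{6} ; sig = (2;(2))
  • {1,3}:  v_{1} + v_{3} = 2·v_{2} ; sig = (2;(2))

so the primitive-relation signature multiset is
{ (2;()) ×2,  (2;(1)) ×8,  (2;(1,1)),  (2;(2)) ×3 }


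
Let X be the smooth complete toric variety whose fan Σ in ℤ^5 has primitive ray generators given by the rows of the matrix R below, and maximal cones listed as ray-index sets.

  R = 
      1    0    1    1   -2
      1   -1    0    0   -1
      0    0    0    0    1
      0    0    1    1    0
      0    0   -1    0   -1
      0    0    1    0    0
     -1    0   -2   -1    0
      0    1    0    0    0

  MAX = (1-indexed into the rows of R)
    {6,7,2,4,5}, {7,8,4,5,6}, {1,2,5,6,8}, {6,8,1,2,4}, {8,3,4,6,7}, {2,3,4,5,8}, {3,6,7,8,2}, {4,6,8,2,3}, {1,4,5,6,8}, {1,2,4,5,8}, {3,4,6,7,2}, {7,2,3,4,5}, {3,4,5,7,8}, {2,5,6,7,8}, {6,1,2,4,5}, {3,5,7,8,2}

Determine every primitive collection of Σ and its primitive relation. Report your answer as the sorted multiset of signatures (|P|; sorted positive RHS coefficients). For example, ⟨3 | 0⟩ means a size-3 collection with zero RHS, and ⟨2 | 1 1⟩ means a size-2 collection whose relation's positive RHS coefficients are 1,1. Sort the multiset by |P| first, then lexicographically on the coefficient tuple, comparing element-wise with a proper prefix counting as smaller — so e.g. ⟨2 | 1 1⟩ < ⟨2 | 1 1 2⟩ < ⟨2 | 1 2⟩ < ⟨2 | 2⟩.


Δ(Σ) — 8 vertices, 5 min non-faces:

  • {1,3}:  v_{1} + v_{3} = v_{2} + v_{4} + v_{8}  →  sig = ⟨2 | 1 1 1⟩
  • {1,7}:  v_{1} + v_{7} = 2·v_{5} + v_{6}  →  sig = ⟨2 | 1 2⟩
  • {3,5,6}:  v_{3} + v_{5} + v_{6} = 0  →  sig = ⟨3 | 0⟩
  • {2,4,7,8}:  v_{2} + v_{4} + v_{7} + v_{8} = v_{5}  →  sig = ⟨4 | 1⟩
  • {2,4,5,6,8}:  v_{2} + v_{4} + v_{5} + v_{6} + v_{8} = v_{1}  →  sig = ⟨5 | 1⟩

Signatures (|P|; sorted positive RHS coefficients), sorted:
{ ⟨2 | 1 1 1⟩,  ⟨2 | 1 2⟩,  ⟨3 | 0⟩,  ⟨4 | 1⟩,  ⟨5 | 1⟩ }
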